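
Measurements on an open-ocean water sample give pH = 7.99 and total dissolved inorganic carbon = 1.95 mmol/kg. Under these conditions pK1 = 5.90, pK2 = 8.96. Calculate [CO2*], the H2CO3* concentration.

α₀ = 1 / (1 + K1/[H⁺] + K1K2/[H⁺]²) = 1 / (1 + 10^+2.09 + 10^+1.12)
   = 1 / (1 + 123.03 + 13.183) = 1/137.21 = 0.007288
[CO2*] = α₀ × DIC = 0.007288 × 1.95 = 0.0142 mmol/kg = 14.2 μmol/kg

[CO2*] = 14.2 μmol/kg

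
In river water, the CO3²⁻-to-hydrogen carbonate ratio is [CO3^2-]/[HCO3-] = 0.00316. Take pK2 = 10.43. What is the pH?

From K2 = [H⁺][CO3^2-]/[HCO3-]:  pH = pK2 + log₁₀([CO3^2-]/[HCO3-])
log₁₀(0.00316) = -2.500
pH = 10.43 + (-2.500) = 7.93

pH = 7.93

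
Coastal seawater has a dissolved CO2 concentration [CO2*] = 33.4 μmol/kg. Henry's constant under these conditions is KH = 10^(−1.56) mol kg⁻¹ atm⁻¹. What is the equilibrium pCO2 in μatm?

pCO2 = 1210 μatm

KH = 10^(−1.56) = 2.754×10^-2 mol kg⁻¹ atm⁻¹
pCO2 = [CO2*]/KH = 33.4×10^-6 / 2.754×10^-2 = 1.21×10^-3 atm = 1210 μatm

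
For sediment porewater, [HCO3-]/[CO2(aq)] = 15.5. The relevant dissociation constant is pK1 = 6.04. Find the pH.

pH = 7.23

From K1 = [H⁺][HCO3-]/[CO2(aq)]:  pH = pK1 + log₁₀([HCO3-]/[CO2(aq)])
log₁₀(15.5) = +1.190
pH = 6.04 + (+1.190) = 7.23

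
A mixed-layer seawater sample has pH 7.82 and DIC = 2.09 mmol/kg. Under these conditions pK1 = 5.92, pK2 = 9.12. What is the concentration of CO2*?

α₀ = 1 / (1 + K1/[H⁺] + K1K2/[H⁺]²) = 1 / (1 + 10^+1.90 + 10^+0.60)
   = 1 / (1 + 79.433 + 3.9811) = 1/84.414 = 0.01185
[CO2*] = α₀ × DIC = 0.01185 × 2.09 = 0.0248 mmol/kg

[CO2*] = 0.0248 mmol/kg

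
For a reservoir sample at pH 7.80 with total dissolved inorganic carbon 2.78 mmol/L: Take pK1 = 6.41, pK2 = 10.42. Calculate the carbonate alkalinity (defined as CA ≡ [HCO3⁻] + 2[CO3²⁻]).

CA = [HCO3⁻] + 2[CO3²⁻] = (α₁ + 2α₂)·DIC
At pH 7.80: [H⁺]/K1 = 10^-1.39 = 0.040738, K2/[H⁺] = 10^-2.62 = 0.0023988
α₁ = 1/(1 + 0.040738 + 0.0023988) = 1/1.0431 = 0.9586; α₂ = α₁·K2/[H⁺] = 0.002300
α₁ + 2α₂ = 0.9632
CA = 0.9632 × 2.78 = 2.68 mmol/L

CA = 2.68 mmol/L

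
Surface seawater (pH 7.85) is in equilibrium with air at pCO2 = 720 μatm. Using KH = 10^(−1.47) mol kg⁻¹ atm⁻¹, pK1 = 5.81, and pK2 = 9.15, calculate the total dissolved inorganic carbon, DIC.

DIC = 2.83 mmol/kg

[CO2*] = KH · pCO2 = 10^(−1.47) × 720×10^-6 = 2.440×10^-5 mol/kg
α₀ = 1/(1 + K1/[H⁺] + K1K2/[H⁺]²) = 1/(1 + 10^+2.04 + 10^+0.74) = 0.008610
DIC = [CO2*]/α₀ = 2.440×10^-5 / 0.008610 = 2.83 mmol/kg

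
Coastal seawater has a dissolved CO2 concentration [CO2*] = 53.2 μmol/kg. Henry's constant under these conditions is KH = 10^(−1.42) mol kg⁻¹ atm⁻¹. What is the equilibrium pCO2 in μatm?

KH = 10^(−1.42) = 3.802×10^-2 mol kg⁻¹ atm⁻¹
pCO2 = [CO2*]/KH = 53.2×10^-6 / 3.802×10^-2 = 1.40×10^-3 atm = 1400 μatm

pCO2 = 1400 μatm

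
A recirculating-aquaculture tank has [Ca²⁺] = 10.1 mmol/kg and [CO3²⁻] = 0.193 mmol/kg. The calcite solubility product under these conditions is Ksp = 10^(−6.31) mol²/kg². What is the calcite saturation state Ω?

Ksp = 10^(−6.31) = 4.898×10^-7
Ω = [Ca²⁺][CO3²⁻]/Ksp = (10.1×10^-3)(0.193×10^-3) / 4.898×10^-7 = 3.98

Ω = 3.98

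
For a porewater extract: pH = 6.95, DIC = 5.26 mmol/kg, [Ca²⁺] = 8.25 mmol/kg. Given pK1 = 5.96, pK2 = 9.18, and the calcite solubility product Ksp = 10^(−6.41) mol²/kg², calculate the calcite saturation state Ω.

α₂ = 1 / (1 + [H⁺]/K2 + [H⁺]²/(K1K2)) = 1 / (1 + 10^+2.23 + 10^+1.24)
   = 1 / (1 + 169.82 + 17.378) = 1/188.20 = 0.005313
[CO3²⁻] = α₂ × DIC = 0.005313 × 5.26 = 0.02795 mmol/kg
Ksp = 10^(−6.41) = 3.890×10^-7
Ω = [Ca²⁺][CO3²⁻]/Ksp = (8.25×10^-3)(2.795×10^-5) / 3.890×10^-7 = 0.593

Ω = 0.593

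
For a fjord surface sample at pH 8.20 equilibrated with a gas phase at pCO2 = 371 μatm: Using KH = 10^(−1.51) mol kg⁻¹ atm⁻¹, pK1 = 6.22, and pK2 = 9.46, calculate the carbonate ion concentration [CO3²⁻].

[CO2*] = KH · pCO2 = 10^(−1.51) × 371×10^-6 = 1.146×10^-5 mol/kg
α₀ = 1/(1 + K1/[H⁺] + K1K2/[H⁺]²) = 1/(1 + 10^+1.98 + 10^+0.72) = 0.009828
DIC = [CO2*]/α₀ = 1.146×10^-5 / 0.009828 = 1.167 mmol/kg
[CO3²⁻] = α₂·DIC; α₂ = 0.05158, so [CO3²⁻] = 0.05158 × 1.167 = 0.0602 mmol/kg

[CO3²⁻] = 0.0602 mmol/kg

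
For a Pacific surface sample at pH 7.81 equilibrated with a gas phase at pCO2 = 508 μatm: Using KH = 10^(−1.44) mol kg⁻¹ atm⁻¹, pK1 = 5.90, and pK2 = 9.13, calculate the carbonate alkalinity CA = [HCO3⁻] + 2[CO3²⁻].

CA = 1.64 mmol/kg

[CO2*] = KH · pCO2 = 10^(−1.44) × 508×10^-6 = 1.844×10^-5 mol/kg
α₀ = 1/(1 + K1/[H⁺] + K1K2/[H⁺]²) = 1/(1 + 10^+1.91 + 10^+0.59) = 0.01160
DIC = [CO2*]/α₀ = 1.844×10^-5 / 0.01160 = 1.589 mmol/kg
CA = (α₁ + 2α₂)·DIC = (0.9432 + 2×0.04515) × 1.589 = 1.64 mmol/kg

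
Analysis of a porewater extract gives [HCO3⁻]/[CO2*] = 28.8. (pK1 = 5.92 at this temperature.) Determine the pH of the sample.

pH = 7.38

From K1 = [H⁺][HCO3⁻]/[CO2*]:  pH = pK1 + log₁₀([HCO3⁻]/[CO2*])
log₁₀(28.8) = +1.459
pH = 5.92 + (+1.459) = 7.38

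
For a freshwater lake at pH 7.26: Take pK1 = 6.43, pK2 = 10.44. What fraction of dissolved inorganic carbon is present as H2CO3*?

α₀ = 0.129

α₀ = 1 / (1 + K1/[H⁺] + K1K2/[H⁺]²) = 1 / (1 + 10^+0.83 + 10^-2.35)
   = 1 / (1 + 6.7608 + 0.0044668) = 1/7.7653 = 0.1288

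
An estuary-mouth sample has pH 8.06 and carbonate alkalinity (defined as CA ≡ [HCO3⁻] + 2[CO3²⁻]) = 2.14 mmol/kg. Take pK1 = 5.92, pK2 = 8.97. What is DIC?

DIC = 1.94 mmol/kg

CA = [HCO3⁻] + 2[CO3²⁻] = (α₁ + 2α₂)·DIC
At pH 8.06: [H⁺]/K1 = 10^-2.14 = 0.0072444, K2/[H⁺] = 10^-0.91 = 0.12303
α₁ = 1/(1 + 0.0072444 + 0.12303) = 1/1.1303 = 0.8847; α₂ = α₁·K2/[H⁺] = 0.1088
α₁ + 2α₂ = 1.1024
DIC = CA / (α₁ + 2α₂) = 2.14 / 1.1024 = 1.94 mmol/kg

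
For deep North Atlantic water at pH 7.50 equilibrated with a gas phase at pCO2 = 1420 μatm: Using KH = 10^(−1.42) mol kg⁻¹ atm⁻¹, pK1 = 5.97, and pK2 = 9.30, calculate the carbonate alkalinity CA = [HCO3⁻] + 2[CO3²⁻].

[CO2*] = KH · pCO2 = 10^(−1.42) × 1420×10^-6 = 5.399×10^-5 mol/kg
α₀ = 1/(1 + K1/[H⁺] + K1K2/[H⁺]²) = 1/(1 + 10^+1.53 + 10^-0.27) = 0.02823
DIC = [CO2*]/α₀ = 5.399×10^-5 / 0.02823 = 1.912 mmol/kg
CA = (α₁ + 2α₂)·DIC = (0.9566 + 2×0.01516) × 1.912 = 1.89 mmol/kg

CA = 1.89 mmol/kg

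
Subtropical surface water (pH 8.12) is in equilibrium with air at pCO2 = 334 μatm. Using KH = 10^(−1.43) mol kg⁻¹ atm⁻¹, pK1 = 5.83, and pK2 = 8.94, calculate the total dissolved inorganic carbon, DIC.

[CO2*] = KH · pCO2 = 10^(−1.43) × 334×10^-6 = 1.241×10^-5 mol/kg
α₀ = 1/(1 + K1/[H⁺] + K1K2/[H⁺]²) = 1/(1 + 10^+2.29 + 10^+1.47) = 0.004435
DIC = [CO2*]/α₀ = 1.241×10^-5 / 0.004435 = 2.80 mmol/kg

DIC = 2.80 mmol/kg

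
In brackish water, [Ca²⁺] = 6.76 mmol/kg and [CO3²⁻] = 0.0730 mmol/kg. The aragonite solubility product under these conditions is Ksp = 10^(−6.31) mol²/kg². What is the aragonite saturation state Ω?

Ksp = 10^(−6.31) = 4.898×10^-7
Ω = [Ca²⁺][CO3²⁻]/Ksp = (6.76×10^-3)(0.0730×10^-3) / 4.898×10^-7 = 1.01

Ω = 1.01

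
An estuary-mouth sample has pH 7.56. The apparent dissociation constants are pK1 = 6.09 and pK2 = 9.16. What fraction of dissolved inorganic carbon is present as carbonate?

α₂ = 0.0237

α₂ = 1 / (1 + [H⁺]/K2 + [H⁺]²/(K1K2)) = 1 / (1 + 10^+1.60 + 10^+0.13)
   = 1 / (1 + 39.811 + 1.3490) = 1/42.160 = 0.02372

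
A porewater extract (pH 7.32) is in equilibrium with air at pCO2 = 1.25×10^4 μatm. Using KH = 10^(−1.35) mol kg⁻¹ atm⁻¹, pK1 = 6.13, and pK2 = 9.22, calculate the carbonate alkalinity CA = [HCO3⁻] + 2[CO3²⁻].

CA = 8.87 mmol/kg

[CO2*] = KH · pCO2 = 10^(−1.35) × 1.25×10^4×10^-6 = 5.584×10^-4 mol/kg
α₀ = 1/(1 + K1/[H⁺] + K1K2/[H⁺]²) = 1/(1 + 10^+1.19 + 10^-0.71) = 0.05994
DIC = [CO2*]/α₀ = 5.584×10^-4 / 0.05994 = 9.315 mmol/kg
CA = (α₁ + 2α₂)·DIC = (0.9284 + 2×0.01169) × 9.315 = 8.87 mmol/kg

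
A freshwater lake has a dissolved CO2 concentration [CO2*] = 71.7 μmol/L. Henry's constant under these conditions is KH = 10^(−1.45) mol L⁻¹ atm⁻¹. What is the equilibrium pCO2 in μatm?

KH = 10^(−1.45) = 3.548×10^-2 mol L⁻¹ atm⁻¹
pCO2 = [CO2*]/KH = 71.7×10^-6 / 3.548×10^-2 = 2.02×10^-3 atm = 2020 μatm

pCO2 = 2020 μatm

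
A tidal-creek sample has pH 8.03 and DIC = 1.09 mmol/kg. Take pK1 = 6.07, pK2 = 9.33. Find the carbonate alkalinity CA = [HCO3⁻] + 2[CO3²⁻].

CA = [HCO3⁻] + 2[CO3²⁻] = (α₁ + 2α₂)·DIC
At pH 8.03: [H⁺]/K1 = 10^-1.96 = 0.010965, K2/[H⁺] = 10^-1.30 = 0.050119
α₁ = 1/(1 + 0.010965 + 0.050119) = 1/1.0611 = 0.9424; α₂ = α₁·K2/[H⁺] = 0.04723
α₁ + 2α₂ = 1.0369
CA = 1.0369 × 1.09 = 1.13 mmol/kg

CA = 1.13 mmol/kg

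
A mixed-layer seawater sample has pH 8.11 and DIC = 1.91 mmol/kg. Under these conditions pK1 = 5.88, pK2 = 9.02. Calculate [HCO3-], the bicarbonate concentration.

[HCO3⁻] = 1.69 mmol/kg

α₁ = 1 / (1 + [H⁺]/K1 + K2/[H⁺]) = 1 / (1 + 10^-2.23 + 10^-0.91)
   = 1 / (1 + 0.0058884 + 0.12303) = 1/1.1289 = 0.8858
[HCO3⁻] = α₁ × DIC = 0.8858 × 1.91 = 1.69 mmol/kg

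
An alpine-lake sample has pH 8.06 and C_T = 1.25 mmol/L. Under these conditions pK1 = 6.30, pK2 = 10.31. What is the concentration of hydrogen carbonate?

α₁ = 1 / (1 + [H⁺]/K1 + K2/[H⁺]) = 1 / (1 + 10^-1.76 + 10^-2.25)
   = 1 / (1 + 0.017378 + 0.0056234) = 1/1.0230 = 0.9775
[HCO3⁻] = α₁ × DIC = 0.9775 × 1.25 = 1.22 mmol/L

[HCO3⁻] = 1.22 mmol/L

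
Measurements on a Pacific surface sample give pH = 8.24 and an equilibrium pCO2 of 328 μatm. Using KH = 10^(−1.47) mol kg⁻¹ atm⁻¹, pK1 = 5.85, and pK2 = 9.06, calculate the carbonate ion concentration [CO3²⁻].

[CO3²⁻] = 0.413 mmol/kg

[CO2*] = KH · pCO2 = 10^(−1.47) × 328×10^-6 = 1.111×10^-5 mol/kg
α₀ = 1/(1 + K1/[H⁺] + K1K2/[H⁺]²) = 1/(1 + 10^+2.39 + 10^+1.57) = 0.003526
DIC = [CO2*]/α₀ = 1.111×10^-5 / 0.003526 = 3.152 mmol/kg
[CO3²⁻] = α₂·DIC; α₂ = 0.1310, so [CO3²⁻] = 0.1310 × 3.152 = 0.413 mmol/kg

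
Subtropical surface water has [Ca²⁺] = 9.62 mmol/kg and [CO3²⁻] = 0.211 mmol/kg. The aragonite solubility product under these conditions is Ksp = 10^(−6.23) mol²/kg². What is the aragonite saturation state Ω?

Ω = 3.45

Ksp = 10^(−6.23) = 5.888×10^-7
Ω = [Ca²⁺][CO3²⁻]/Ksp = (9.62×10^-3)(0.211×10^-3) / 5.888×10^-7 = 3.45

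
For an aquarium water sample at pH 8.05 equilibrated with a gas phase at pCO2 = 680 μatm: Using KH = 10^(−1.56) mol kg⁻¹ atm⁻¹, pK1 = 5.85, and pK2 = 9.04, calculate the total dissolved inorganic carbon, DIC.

DIC = 3.29 mmol/kg

[CO2*] = KH · pCO2 = 10^(−1.56) × 680×10^-6 = 1.873×10^-5 mol/kg
α₀ = 1/(1 + K1/[H⁺] + K1K2/[H⁺]²) = 1/(1 + 10^+2.20 + 10^+1.21) = 0.005691
DIC = [CO2*]/α₀ = 1.873×10^-5 / 0.005691 = 3.29 mmol/kg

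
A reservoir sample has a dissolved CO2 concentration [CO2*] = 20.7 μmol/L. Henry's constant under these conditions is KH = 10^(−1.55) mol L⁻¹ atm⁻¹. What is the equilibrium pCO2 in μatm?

pCO2 = 734 μatm

KH = 10^(−1.55) = 2.818×10^-2 mol L⁻¹ atm⁻¹
pCO2 = [CO2*]/KH = 20.7×10^-6 / 2.818×10^-2 = 7.34×10^-4 atm = 734 μatm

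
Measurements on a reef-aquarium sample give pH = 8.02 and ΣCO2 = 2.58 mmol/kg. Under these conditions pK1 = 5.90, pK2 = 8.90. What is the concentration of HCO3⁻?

α₁ = 1 / (1 + [H⁺]/K1 + K2/[H⁺]) = 1 / (1 + 10^-2.12 + 10^-0.88)
   = 1 / (1 + 0.0075858 + 0.13183) = 1/1.1394 = 0.8776
[HCO3⁻] = α₁ × DIC = 0.8776 × 2.58 = 2.26 mmol/kg

[HCO3⁻] = 2.26 mmol/kg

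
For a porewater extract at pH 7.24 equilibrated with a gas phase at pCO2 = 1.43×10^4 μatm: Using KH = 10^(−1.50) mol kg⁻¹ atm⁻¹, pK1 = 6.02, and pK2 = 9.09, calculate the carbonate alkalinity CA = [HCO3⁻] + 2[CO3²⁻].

[CO2*] = KH · pCO2 = 10^(−1.50) × 1.43×10^4×10^-6 = 4.522×10^-4 mol/kg
α₀ = 1/(1 + K1/[H⁺] + K1K2/[H⁺]²) = 1/(1 + 10^+1.22 + 10^-0.63) = 0.05608
DIC = [CO2*]/α₀ = 4.522×10^-4 / 0.05608 = 8.063 mmol/kg
CA = (α₁ + 2α₂)·DIC = (0.9308 + 2×0.01315) × 8.063 = 7.72 mmol/kg

CA = 7.72 mmol/kg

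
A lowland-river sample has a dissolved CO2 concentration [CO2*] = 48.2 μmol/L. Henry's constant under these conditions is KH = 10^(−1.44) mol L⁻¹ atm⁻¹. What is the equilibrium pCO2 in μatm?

pCO2 = 1330 μatm

KH = 10^(−1.44) = 3.631×10^-2 mol L⁻¹ atm⁻¹
pCO2 = [CO2*]/KH = 48.2×10^-6 / 3.631×10^-2 = 1.33×10^-3 atm = 1330 μatm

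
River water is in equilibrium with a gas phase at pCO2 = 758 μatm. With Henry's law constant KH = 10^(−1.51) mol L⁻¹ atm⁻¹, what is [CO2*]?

KH = 10^(−1.51) = 3.090×10^-2 mol L⁻¹ atm⁻¹
[CO2*] = KH · pCO2 = 3.090×10^-2 × 758×10^-6 atm = 2.34×10^-5 mol/L

[CO2*] = 23.4 μmol/L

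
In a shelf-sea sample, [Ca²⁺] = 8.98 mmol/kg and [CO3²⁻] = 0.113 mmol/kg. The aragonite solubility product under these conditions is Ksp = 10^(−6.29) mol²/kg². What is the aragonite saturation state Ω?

Ksp = 10^(−6.29) = 5.129×10^-7
Ω = [Ca²⁺][CO3²⁻]/Ksp = (8.98×10^-3)(0.113×10^-3) / 5.129×10^-7 = 1.98

Ω = 1.98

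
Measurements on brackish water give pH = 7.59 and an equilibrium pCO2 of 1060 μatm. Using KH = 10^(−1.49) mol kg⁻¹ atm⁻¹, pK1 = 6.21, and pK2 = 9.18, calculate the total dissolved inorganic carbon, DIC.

[CO2*] = KH · pCO2 = 10^(−1.49) × 1060×10^-6 = 3.430×10^-5 mol/kg
α₀ = 1/(1 + K1/[H⁺] + K1K2/[H⁺]²) = 1/(1 + 10^+1.38 + 10^-0.21) = 0.03905
DIC = [CO2*]/α₀ = 3.430×10^-5 / 0.03905 = 0.878 mmol/kg

DIC = 0.878 mmol/kg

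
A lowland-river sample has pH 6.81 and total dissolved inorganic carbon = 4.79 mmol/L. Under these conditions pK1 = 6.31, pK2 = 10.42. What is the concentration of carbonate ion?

[CO3²⁻] = 0.893 μmol/L

α₂ = 1 / (1 + [H⁺]/K2 + [H⁺]²/(K1K2)) = 1 / (1 + 10^+3.61 + 10^+3.11)
   = 1 / (1 + 4073.8 + 1288.2) = 1/5363.1 = 0.0001865
[CO3²⁻] = α₂ × DIC = 0.0001865 × 4.79 = 0.000893 mmol/L = 0.893 μmol/L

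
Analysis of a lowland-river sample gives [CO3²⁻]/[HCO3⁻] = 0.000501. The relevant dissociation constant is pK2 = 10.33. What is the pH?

pH = 7.03

From K2 = [H⁺][CO3²⁻]/[HCO3⁻]:  pH = pK2 + log₁₀([CO3²⁻]/[HCO3⁻])
log₁₀(0.000501) = -3.300
pH = 10.33 + (-3.300) = 7.03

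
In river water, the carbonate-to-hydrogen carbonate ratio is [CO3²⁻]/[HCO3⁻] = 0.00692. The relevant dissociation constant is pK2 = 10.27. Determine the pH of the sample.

From K2 = [H⁺][CO3²⁻]/[HCO3⁻]:  pH = pK2 + log₁₀([CO3²⁻]/[HCO3⁻])
log₁₀(0.00692) = -2.160
pH = 10.27 + (-2.160) = 8.11

pH = 8.11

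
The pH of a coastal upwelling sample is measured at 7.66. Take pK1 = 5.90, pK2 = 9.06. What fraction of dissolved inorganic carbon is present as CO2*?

α₀ = 1 / (1 + K1/[H⁺] + K1K2/[H⁺]²) = 1 / (1 + 10^+1.76 + 10^+0.36)
   = 1 / (1 + 57.544 + 2.2909) = 1/60.835 = 0.01644

α₀ = 0.0164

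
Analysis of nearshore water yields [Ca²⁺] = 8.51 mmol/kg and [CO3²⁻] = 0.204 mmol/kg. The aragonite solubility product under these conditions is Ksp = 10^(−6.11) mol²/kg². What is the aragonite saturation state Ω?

Ω = 2.24

Ksp = 10^(−6.11) = 7.762×10^-7
Ω = [Ca²⁺][CO3²⁻]/Ksp = (8.51×10^-3)(0.204×10^-3) / 7.762×10^-7 = 2.24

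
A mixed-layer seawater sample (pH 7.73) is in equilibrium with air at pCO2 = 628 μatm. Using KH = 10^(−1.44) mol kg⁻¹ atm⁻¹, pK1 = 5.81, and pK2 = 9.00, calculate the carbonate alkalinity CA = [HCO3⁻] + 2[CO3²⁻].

[CO2*] = KH · pCO2 = 10^(−1.44) × 628×10^-6 = 2.280×10^-5 mol/kg
α₀ = 1/(1 + K1/[H⁺] + K1K2/[H⁺]²) = 1/(1 + 10^+1.92 + 10^+0.65) = 0.01128
DIC = [CO2*]/α₀ = 2.280×10^-5 / 0.01128 = 2.021 mmol/kg
CA = (α₁ + 2α₂)·DIC = (0.9383 + 2×0.05039) × 2.021 = 2.10 mmol/kg

CA = 2.10 mmol/kg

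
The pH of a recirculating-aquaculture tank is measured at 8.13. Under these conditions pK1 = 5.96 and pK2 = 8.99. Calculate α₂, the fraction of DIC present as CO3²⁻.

α₂ = 0.121

α₂ = 1 / (1 + [H⁺]/K2 + [H⁺]²/(K1K2)) = 1 / (1 + 10^+0.86 + 10^-1.31)
   = 1 / (1 + 7.2444 + 0.048978) = 1/8.2933 = 0.1206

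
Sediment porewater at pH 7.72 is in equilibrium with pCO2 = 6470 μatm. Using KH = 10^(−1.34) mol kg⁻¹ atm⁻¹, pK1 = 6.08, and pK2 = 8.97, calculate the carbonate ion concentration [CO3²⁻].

[CO3²⁻] = 0.726 mmol/kg

[CO2*] = KH · pCO2 = 10^(−1.34) × 6470×10^-6 = 2.957×10^-4 mol/kg
α₀ = 1/(1 + K1/[H⁺] + K1K2/[H⁺]²) = 1/(1 + 10^+1.64 + 10^+0.39) = 0.02123
DIC = [CO2*]/α₀ = 2.957×10^-4 / 0.02123 = 13.93 mmol/kg
[CO3²⁻] = α₂·DIC; α₂ = 0.05211, so [CO3²⁻] = 0.05211 × 13.93 = 0.726 mmol/kg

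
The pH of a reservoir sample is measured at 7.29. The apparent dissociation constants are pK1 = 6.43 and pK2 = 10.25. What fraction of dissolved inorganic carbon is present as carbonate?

α₂ = 0.000963

α₂ = 1 / (1 + [H⁺]/K2 + [H⁺]²/(K1K2)) = 1 / (1 + 10^+2.96 + 10^+2.10)
   = 1 / (1 + 912.01 + 125.89) = 1/1038.9 = 0.0009626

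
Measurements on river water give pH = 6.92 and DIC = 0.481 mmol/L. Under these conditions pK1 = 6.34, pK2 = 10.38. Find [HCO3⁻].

[HCO3⁻] = 0.381 mmol/L

α₁ = 1 / (1 + [H⁺]/K1 + K2/[H⁺]) = 1 / (1 + 10^-0.58 + 10^-3.46)
   = 1 / (1 + 0.26303 + 0.00034674) = 1/1.2634 = 0.7915
[HCO3⁻] = α₁ × DIC = 0.7915 × 0.481 = 0.381 mmol/L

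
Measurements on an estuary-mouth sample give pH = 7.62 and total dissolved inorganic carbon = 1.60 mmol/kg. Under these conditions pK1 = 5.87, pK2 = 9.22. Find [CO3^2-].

[CO3²⁻] = 0.0385 mmol/kg

α₂ = 1 / (1 + [H⁺]/K2 + [H⁺]²/(K1K2)) = 1 / (1 + 10^+1.60 + 10^-0.15)
   = 1 / (1 + 39.811 + 0.70795) = 1/41.519 = 0.02409
[CO3²⁻] = α₂ × DIC = 0.02409 × 1.60 = 0.0385 mmol/kg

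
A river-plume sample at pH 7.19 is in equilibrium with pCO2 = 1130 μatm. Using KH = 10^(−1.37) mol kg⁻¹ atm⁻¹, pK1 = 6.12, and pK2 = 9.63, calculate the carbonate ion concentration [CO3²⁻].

[CO3²⁻] = 2.06 μmol/kg

[CO2*] = KH · pCO2 = 10^(−1.37) × 1130×10^-6 = 4.820×10^-5 mol/kg
α₀ = 1/(1 + K1/[H⁺] + K1K2/[H⁺]²) = 1/(1 + 10^+1.07 + 10^-1.37) = 0.07818
DIC = [CO2*]/α₀ = 4.820×10^-5 / 0.07818 = 0.6166 mmol/kg
[CO3²⁻] = α₂·DIC; α₂ = 0.003335, so [CO3²⁻] = 0.003335 × 0.6166 = 0.00206 mmol/kg = 2.06 μmol/kg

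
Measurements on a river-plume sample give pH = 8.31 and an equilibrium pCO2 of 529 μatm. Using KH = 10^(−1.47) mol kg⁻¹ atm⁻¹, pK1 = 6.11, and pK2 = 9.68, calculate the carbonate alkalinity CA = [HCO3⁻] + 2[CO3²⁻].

[CO2*] = KH · pCO2 = 10^(−1.47) × 529×10^-6 = 1.792×10^-5 mol/kg
α₀ = 1/(1 + K1/[H⁺] + K1K2/[H⁺]²) = 1/(1 + 10^+2.20 + 10^+0.83) = 0.006015
DIC = [CO2*]/α₀ = 1.792×10^-5 / 0.006015 = 2.980 mmol/kg
CA = (α₁ + 2α₂)·DIC = (0.9533 + 2×0.04067) × 2.980 = 3.08 mmol/kg

CA = 3.08 mmol/kg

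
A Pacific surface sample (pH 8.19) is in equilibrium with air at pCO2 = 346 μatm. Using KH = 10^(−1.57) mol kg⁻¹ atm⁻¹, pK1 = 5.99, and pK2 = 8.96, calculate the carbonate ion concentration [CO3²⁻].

[CO3²⁻] = 0.251 mmol/kg

[CO2*] = KH · pCO2 = 10^(−1.57) × 346×10^-6 = 9.313×10^-6 mol/kg
α₀ = 1/(1 + K1/[H⁺] + K1K2/[H⁺]²) = 1/(1 + 10^+2.20 + 10^+1.43) = 0.005365
DIC = [CO2*]/α₀ = 9.313×10^-6 / 0.005365 = 1.736 mmol/kg
[CO3²⁻] = α₂·DIC; α₂ = 0.1444, so [CO3²⁻] = 0.1444 × 1.736 = 0.251 mmol/kg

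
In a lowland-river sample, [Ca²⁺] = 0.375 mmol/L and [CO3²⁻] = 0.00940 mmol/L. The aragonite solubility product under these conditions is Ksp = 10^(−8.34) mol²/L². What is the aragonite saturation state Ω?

Ω = 0.771

Ksp = 10^(−8.34) = 4.571×10^-9
Ω = [Ca²⁺][CO3²⁻]/Ksp = (0.375×10^-3)(0.00940×10^-3) / 4.571×10^-9 = 0.771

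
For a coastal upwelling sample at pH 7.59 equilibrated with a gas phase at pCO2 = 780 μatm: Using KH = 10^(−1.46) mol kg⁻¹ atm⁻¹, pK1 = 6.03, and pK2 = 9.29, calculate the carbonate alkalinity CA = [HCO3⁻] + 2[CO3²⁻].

[CO2*] = KH · pCO2 = 10^(−1.46) × 780×10^-6 = 2.705×10^-5 mol/kg
α₀ = 1/(1 + K1/[H⁺] + K1K2/[H⁺]²) = 1/(1 + 10^+1.56 + 10^-0.14) = 0.02629
DIC = [CO2*]/α₀ = 2.705×10^-5 / 0.02629 = 1.029 mmol/kg
CA = (α₁ + 2α₂)·DIC = (0.9547 + 2×0.01905) × 1.029 = 1.02 mmol/kg

CA = 1.02 mmol/kg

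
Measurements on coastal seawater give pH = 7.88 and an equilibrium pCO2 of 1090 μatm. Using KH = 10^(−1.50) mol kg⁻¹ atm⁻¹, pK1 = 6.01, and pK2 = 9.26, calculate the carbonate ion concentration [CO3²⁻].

[CO3²⁻] = 0.107 mmol/kg

[CO2*] = KH · pCO2 = 10^(−1.50) × 1090×10^-6 = 3.447×10^-5 mol/kg
α₀ = 1/(1 + K1/[H⁺] + K1K2/[H⁺]²) = 1/(1 + 10^+1.87 + 10^+0.49) = 0.01278
DIC = [CO2*]/α₀ = 3.447×10^-5 / 0.01278 = 2.696 mmol/kg
[CO3²⁻] = α₂·DIC; α₂ = 0.03951, so [CO3²⁻] = 0.03951 × 2.696 = 0.107 mmol/kg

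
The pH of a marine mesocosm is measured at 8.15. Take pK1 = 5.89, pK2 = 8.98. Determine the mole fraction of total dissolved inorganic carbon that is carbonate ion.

α₂ = 0.128

α₂ = 1 / (1 + [H⁺]/K2 + [H⁺]²/(K1K2)) = 1 / (1 + 10^+0.83 + 10^-1.43)
   = 1 / (1 + 6.7608 + 0.037154) = 1/7.7980 = 0.1282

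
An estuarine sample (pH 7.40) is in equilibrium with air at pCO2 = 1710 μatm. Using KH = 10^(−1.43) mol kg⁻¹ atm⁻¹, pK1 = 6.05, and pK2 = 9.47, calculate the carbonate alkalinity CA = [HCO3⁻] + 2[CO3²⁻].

[CO2*] = KH · pCO2 = 10^(−1.43) × 1710×10^-6 = 6.353×10^-5 mol/kg
α₀ = 1/(1 + K1/[H⁺] + K1K2/[H⁺]²) = 1/(1 + 10^+1.35 + 10^-0.72) = 0.04241
DIC = [CO2*]/α₀ = 6.353×10^-5 / 0.04241 = 1.498 mmol/kg
CA = (α₁ + 2α₂)·DIC = (0.9495 + 2×0.008082) × 1.498 = 1.45 mmol/kg

CA = 1.45 mmol/kg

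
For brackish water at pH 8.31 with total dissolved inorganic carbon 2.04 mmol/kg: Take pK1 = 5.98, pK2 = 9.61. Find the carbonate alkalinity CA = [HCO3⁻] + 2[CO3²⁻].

CA = 2.13 mmol/kg

CA = [HCO3⁻] + 2[CO3²⁻] = (α₁ + 2α₂)·DIC
At pH 8.31: [H⁺]/K1 = 10^-2.33 = 0.0046774, K2/[H⁺] = 10^-1.30 = 0.050119
α₁ = 1/(1 + 0.0046774 + 0.050119) = 1/1.0548 = 0.9481; α₂ = α₁·K2/[H⁺] = 0.04752
α₁ + 2α₂ = 1.0431
CA = 1.0431 × 2.04 = 2.13 mmol/kg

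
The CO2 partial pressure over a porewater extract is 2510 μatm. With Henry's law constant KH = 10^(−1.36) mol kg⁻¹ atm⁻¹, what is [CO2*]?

[CO2*] = 110 μmol/kg

KH = 10^(−1.36) = 4.365×10^-2 mol kg⁻¹ atm⁻¹
[CO2*] = KH · pCO2 = 4.365×10^-2 × 2510×10^-6 atm = 1.10×10^-4 mol/kg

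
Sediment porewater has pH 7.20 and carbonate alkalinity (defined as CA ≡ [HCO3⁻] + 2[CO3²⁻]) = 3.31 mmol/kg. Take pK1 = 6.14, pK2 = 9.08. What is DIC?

DIC = 3.55 mmol/kg

CA = [HCO3⁻] + 2[CO3²⁻] = (α₁ + 2α₂)·DIC
At pH 7.20: [H⁺]/K1 = 10^-1.06 = 0.087096, K2/[H⁺] = 10^-1.88 = 0.013183
α₁ = 1/(1 + 0.087096 + 0.013183) = 1/1.1003 = 0.9089; α₂ = α₁·K2/[H⁺] = 0.01198
α₁ + 2α₂ = 0.9328
DIC = CA / (α₁ + 2α₂) = 3.31 / 0.9328 = 3.55 mmol/kg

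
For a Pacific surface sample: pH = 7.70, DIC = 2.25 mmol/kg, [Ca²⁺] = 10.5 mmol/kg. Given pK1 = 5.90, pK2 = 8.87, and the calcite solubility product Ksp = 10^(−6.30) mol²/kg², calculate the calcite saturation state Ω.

Ω = 2.94

α₂ = 1 / (1 + [H⁺]/K2 + [H⁺]²/(K1K2)) = 1 / (1 + 10^+1.17 + 10^-0.63)
   = 1 / (1 + 14.791 + 0.23442) = 1/16.026 = 0.06240
[CO3²⁻] = α₂ × DIC = 0.06240 × 2.25 = 0.1404 mmol/kg
Ksp = 10^(−6.30) = 5.012×10^-7
Ω = [Ca²⁺][CO3²⁻]/Ksp = (10.5×10^-3)(1.404×10^-4) / 5.012×10^-7 = 2.94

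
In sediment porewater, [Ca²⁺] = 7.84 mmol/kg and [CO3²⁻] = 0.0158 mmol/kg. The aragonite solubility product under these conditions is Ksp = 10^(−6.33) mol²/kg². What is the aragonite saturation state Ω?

Ω = 0.265

Ksp = 10^(−6.33) = 4.677×10^-7
Ω = [Ca²⁺][CO3²⁻]/Ksp = (7.84×10^-3)(0.0158×10^-3) / 4.677×10^-7 = 0.265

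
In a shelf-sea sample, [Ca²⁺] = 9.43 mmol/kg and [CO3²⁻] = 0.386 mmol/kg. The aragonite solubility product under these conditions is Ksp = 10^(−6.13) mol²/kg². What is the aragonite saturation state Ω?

Ω = 4.91

Ksp = 10^(−6.13) = 7.413×10^-7
Ω = [Ca²⁺][CO3²⁻]/Ksp = (9.43×10^-3)(0.386×10^-3) / 7.413×10^-7 = 4.91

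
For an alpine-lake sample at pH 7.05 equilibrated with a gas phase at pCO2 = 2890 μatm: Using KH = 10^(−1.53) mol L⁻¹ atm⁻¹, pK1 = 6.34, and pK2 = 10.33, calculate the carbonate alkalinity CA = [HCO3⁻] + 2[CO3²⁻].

[CO2*] = KH · pCO2 = 10^(−1.53) × 2890×10^-6 = 8.529×10^-5 mol/L
α₀ = 1/(1 + K1/[H⁺] + K1K2/[H⁺]²) = 1/(1 + 10^+0.71 + 10^-2.57) = 0.1631
DIC = [CO2*]/α₀ = 8.529×10^-5 / 0.1631 = 0.5229 mmol/L
CA = (α₁ + 2α₂)·DIC = (0.8365 + 2×0.0004390) × 0.5229 = 0.438 mmol/L

CA = 0.438 mmol/L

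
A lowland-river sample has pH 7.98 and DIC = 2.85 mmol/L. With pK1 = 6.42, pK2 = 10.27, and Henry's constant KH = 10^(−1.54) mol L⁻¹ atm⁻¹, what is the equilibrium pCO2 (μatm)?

pCO2 = 2640 μatm

α₀ = 1 / (1 + K1/[H⁺] + K1K2/[H⁺]²) = 1 / (1 + 10^+1.56 + 10^-0.73)
   = 1 / (1 + 36.308 + 0.18621) = 1/37.494 = 0.02667
[CO2*] = α₀ × DIC = 0.02667 × 2.85 = 0.07601 mmol/L
pCO2 = [CO2*]/KH = 7.601×10^-5 / 2.884×10^-2 = 2640 μatm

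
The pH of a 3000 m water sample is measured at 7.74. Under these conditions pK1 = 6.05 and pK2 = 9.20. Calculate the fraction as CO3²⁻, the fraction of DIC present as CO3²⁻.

α₂ = 1 / (1 + [H⁺]/K2 + [H⁺]²/(K1K2)) = 1 / (1 + 10^+1.46 + 10^-0.23)
   = 1 / (1 + 28.840 + 0.58884) = 1/30.429 = 0.03286

α₂ = 0.0329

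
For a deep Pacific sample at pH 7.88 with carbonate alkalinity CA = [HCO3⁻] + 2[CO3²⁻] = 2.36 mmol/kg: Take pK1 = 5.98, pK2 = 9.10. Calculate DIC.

DIC = 2.26 mmol/kg

CA = [HCO3⁻] + 2[CO3²⁻] = (α₁ + 2α₂)·DIC
At pH 7.88: [H⁺]/K1 = 10^-1.90 = 0.012589, K2/[H⁺] = 10^-1.22 = 0.060256
α₁ = 1/(1 + 0.012589 + 0.060256) = 1/1.0728 = 0.9321; α₂ = α₁·K2/[H⁺] = 0.05616
α₁ + 2α₂ = 1.0444
DIC = CA / (α₁ + 2α₂) = 2.36 / 1.0444 = 2.26 mmol/kg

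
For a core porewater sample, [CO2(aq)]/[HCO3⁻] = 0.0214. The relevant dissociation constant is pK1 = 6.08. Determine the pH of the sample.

From K1 = [H⁺][HCO3⁻]/[CO2(aq)]:  pH = pK1 − log₁₀([CO2(aq)]/[HCO3⁻])
log₁₀(0.0214) = -1.670
pH = 6.08 − (-1.670) = 7.75

pH = 7.75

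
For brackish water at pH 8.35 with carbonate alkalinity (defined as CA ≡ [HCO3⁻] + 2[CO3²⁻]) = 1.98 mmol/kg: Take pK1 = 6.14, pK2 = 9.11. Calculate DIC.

CA = [HCO3⁻] + 2[CO3²⁻] = (α₁ + 2α₂)·DIC
At pH 8.35: [H⁺]/K1 = 10^-2.21 = 0.0061660, K2/[H⁺] = 10^-0.76 = 0.17378
α₁ = 1/(1 + 0.0061660 + 0.17378) = 1/1.1799 = 0.8475; α₂ = α₁·K2/[H⁺] = 0.1473
α₁ + 2α₂ = 1.1421
DIC = CA / (α₁ + 2α₂) = 1.98 / 1.1421 = 1.73 mmol/kg

DIC = 1.73 mmol/kg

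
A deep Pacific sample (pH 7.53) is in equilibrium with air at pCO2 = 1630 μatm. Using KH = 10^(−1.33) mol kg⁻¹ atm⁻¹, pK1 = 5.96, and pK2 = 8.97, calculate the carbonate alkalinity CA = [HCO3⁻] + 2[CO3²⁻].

CA = 3.04 mmol/kg

[CO2*] = KH · pCO2 = 10^(−1.33) × 1630×10^-6 = 7.624×10^-5 mol/kg
α₀ = 1/(1 + K1/[H⁺] + K1K2/[H⁺]²) = 1/(1 + 10^+1.57 + 10^+0.13) = 0.02531
DIC = [CO2*]/α₀ = 7.624×10^-5 / 0.02531 = 3.012 mmol/kg
CA = (α₁ + 2α₂)·DIC = (0.9405 + 2×0.03415) × 3.012 = 3.04 mmol/kg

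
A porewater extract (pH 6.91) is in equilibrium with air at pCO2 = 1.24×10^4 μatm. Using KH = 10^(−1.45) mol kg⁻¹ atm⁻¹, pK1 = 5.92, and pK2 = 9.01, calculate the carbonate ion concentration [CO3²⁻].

[CO2*] = KH · pCO2 = 10^(−1.45) × 1.24×10^4×10^-6 = 4.400×10^-4 mol/kg
α₀ = 1/(1 + K1/[H⁺] + K1K2/[H⁺]²) = 1/(1 + 10^+0.99 + 10^-1.11) = 0.09217
DIC = [CO2*]/α₀ = 4.400×10^-4 / 0.09217 = 4.774 mmol/kg
[CO3²⁻] = α₂·DIC; α₂ = 0.007154, so [CO3²⁻] = 0.007154 × 4.774 = 0.0342 mmol/kg

[CO3²⁻] = 0.0342 mmol/kg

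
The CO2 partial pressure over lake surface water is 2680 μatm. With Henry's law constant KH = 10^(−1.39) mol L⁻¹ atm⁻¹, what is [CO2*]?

KH = 10^(−1.39) = 4.074×10^-2 mol L⁻¹ atm⁻¹
[CO2*] = KH · pCO2 = 4.074×10^-2 × 2680×10^-6 atm = 1.09×10^-4 mol/L

[CO2*] = 109 μmol/L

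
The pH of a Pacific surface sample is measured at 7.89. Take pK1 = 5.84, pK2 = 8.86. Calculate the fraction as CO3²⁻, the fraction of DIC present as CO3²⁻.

α₂ = 1 / (1 + [H⁺]/K2 + [H⁺]²/(K1K2)) = 1 / (1 + 10^+0.97 + 10^-1.08)
   = 1 / (1 + 9.3325 + 0.083176) = 1/10.416 = 0.09601

α₂ = 0.0960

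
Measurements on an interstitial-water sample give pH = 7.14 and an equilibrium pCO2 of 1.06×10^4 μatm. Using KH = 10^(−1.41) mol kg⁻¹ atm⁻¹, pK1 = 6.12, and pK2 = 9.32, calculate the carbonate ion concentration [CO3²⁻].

[CO2*] = KH · pCO2 = 10^(−1.41) × 1.06×10^4×10^-6 = 4.124×10^-4 mol/kg
α₀ = 1/(1 + K1/[H⁺] + K1K2/[H⁺]²) = 1/(1 + 10^+1.02 + 10^-1.16) = 0.08665
DIC = [CO2*]/α₀ = 4.124×10^-4 / 0.08665 = 4.759 mmol/kg
[CO3²⁻] = α₂·DIC; α₂ = 0.005995, so [CO3²⁻] = 0.005995 × 4.759 = 0.0285 mmol/kg

[CO3²⁻] = 0.0285 mmol/kg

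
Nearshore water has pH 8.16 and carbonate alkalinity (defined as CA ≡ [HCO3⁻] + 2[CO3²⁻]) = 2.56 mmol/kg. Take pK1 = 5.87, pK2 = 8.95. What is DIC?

DIC = 2.26 mmol/kg

CA = [HCO3⁻] + 2[CO3²⁻] = (α₁ + 2α₂)·DIC
At pH 8.16: [H⁺]/K1 = 10^-2.29 = 0.0051286, K2/[H⁺] = 10^-0.79 = 0.16218
α₁ = 1/(1 + 0.0051286 + 0.16218) = 1/1.1673 = 0.8567; α₂ = α₁·K2/[H⁺] = 0.1389
α₁ + 2α₂ = 1.1345
DIC = CA / (α₁ + 2α₂) = 2.56 / 1.1345 = 2.26 mmol/kg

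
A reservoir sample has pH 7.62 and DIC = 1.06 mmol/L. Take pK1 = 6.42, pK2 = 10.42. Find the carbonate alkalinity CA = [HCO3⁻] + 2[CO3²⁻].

CA = [HCO3⁻] + 2[CO3²⁻] = (α₁ + 2α₂)·DIC
At pH 7.62: [H⁺]/K1 = 10^-1.20 = 0.063096, K2/[H⁺] = 10^-2.80 = 0.0015849
α₁ = 1/(1 + 0.063096 + 0.0015849) = 1/1.0647 = 0.9392; α₂ = α₁·K2/[H⁺] = 0.001489
α₁ + 2α₂ = 0.9422
CA = 0.9422 × 1.06 = 0.999 mmol/L

CA = 0.999 mmol/L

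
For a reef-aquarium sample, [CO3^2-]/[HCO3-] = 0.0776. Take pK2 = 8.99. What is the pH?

pH = 7.88

From K2 = [H⁺][CO3^2-]/[HCO3-]:  pH = pK2 + log₁₀([CO3^2-]/[HCO3-])
log₁₀(0.0776) = -1.110
pH = 8.99 + (-1.110) = 7.88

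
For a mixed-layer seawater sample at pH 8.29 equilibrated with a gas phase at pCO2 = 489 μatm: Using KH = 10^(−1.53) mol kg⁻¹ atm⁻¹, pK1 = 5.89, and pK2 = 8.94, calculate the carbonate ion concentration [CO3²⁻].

[CO3²⁻] = 0.812 mmol/kg

[CO2*] = KH · pCO2 = 10^(−1.53) × 489×10^-6 = 1.443×10^-5 mol/kg
α₀ = 1/(1 + K1/[H⁺] + K1K2/[H⁺]²) = 1/(1 + 10^+2.40 + 10^+1.75) = 0.003242
DIC = [CO2*]/α₀ = 1.443×10^-5 / 0.003242 = 4.451 mmol/kg
[CO3²⁻] = α₂·DIC; α₂ = 0.1823, so [CO3²⁻] = 0.1823 × 4.451 = 0.812 mmol/kg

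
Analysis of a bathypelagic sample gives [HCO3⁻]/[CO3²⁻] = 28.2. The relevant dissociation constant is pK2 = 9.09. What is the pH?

pH = 7.64

From K2 = [H⁺][CO3²⁻]/[HCO3⁻]:  pH = pK2 − log₁₀([HCO3⁻]/[CO3²⁻])
log₁₀(28.2) = +1.450
pH = 9.09 − (+1.450) = 7.64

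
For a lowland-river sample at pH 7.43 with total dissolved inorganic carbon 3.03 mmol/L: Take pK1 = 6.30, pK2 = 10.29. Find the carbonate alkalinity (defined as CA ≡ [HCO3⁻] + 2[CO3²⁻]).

CA = [HCO3⁻] + 2[CO3²⁻] = (α₁ + 2α₂)·DIC
At pH 7.43: [H⁺]/K1 = 10^-1.13 = 0.074131, K2/[H⁺] = 10^-2.86 = 0.0013804
α₁ = 1/(1 + 0.074131 + 0.0013804) = 1/1.0755 = 0.9298; α₂ = α₁·K2/[H⁺] = 0.001283
α₁ + 2α₂ = 0.9324
CA = 0.9324 × 3.03 = 2.83 mmol/L

CA = 2.83 mmol/L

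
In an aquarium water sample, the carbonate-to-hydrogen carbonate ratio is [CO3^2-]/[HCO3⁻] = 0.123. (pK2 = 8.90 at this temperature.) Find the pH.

pH = 7.99

From K2 = [H⁺][CO3^2-]/[HCO3⁻]:  pH = pK2 + log₁₀([CO3^2-]/[HCO3⁻])
log₁₀(0.123) = -0.910
pH = 8.90 + (-0.910) = 7.99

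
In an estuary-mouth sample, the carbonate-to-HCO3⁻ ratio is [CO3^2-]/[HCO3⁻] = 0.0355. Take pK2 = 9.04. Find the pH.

pH = 7.59

From K2 = [H⁺][CO3^2-]/[HCO3⁻]:  pH = pK2 + log₁₀([CO3^2-]/[HCO3⁻])
log₁₀(0.0355) = -1.450
pH = 9.04 + (-1.450) = 7.59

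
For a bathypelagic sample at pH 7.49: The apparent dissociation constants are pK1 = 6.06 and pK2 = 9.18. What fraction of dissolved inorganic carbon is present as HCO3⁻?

α₁ = 0.946

α₁ = 1 / (1 + [H⁺]/K1 + K2/[H⁺]) = 1 / (1 + 10^-1.43 + 10^-1.69)
   = 1 / (1 + 0.037154 + 0.020417) = 1/1.0576 = 0.9456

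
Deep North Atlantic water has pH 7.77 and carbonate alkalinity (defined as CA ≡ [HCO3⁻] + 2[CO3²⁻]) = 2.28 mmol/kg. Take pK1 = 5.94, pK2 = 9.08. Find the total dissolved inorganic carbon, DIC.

DIC = 2.21 mmol/kg

CA = [HCO3⁻] + 2[CO3²⁻] = (α₁ + 2α₂)·DIC
At pH 7.77: [H⁺]/K1 = 10^-1.83 = 0.014791, K2/[H⁺] = 10^-1.31 = 0.048978
α₁ = 1/(1 + 0.014791 + 0.048978) = 1/1.0638 = 0.9401; α₂ = α₁·K2/[H⁺] = 0.04604
α₁ + 2α₂ = 1.0321
DIC = CA / (α₁ + 2α₂) = 2.28 / 1.0321 = 2.21 mmol/kg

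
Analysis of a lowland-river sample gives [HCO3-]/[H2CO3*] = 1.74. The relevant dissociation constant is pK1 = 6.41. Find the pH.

From K1 = [H⁺][HCO3-]/[H2CO3*]:  pH = pK1 + log₁₀([HCO3-]/[H2CO3*])
log₁₀(1.74) = +0.241
pH = 6.41 + (+0.241) = 6.65

pH = 6.65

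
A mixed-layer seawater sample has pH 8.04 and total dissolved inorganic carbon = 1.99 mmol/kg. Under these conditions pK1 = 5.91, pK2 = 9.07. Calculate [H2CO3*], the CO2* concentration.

α₀ = 1 / (1 + K1/[H⁺] + K1K2/[H⁺]²) = 1 / (1 + 10^+2.13 + 10^+1.10)
   = 1 / (1 + 134.90 + 12.589) = 1/148.49 = 0.006735
[CO2*] = α₀ × DIC = 0.006735 × 1.99 = 0.0134 mmol/kg = 13.4 μmol/kg

[CO2*] = 13.4 μmol/kg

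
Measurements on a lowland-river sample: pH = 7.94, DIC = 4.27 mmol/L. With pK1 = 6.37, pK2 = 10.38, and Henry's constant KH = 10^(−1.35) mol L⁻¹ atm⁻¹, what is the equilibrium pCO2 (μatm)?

α₀ = 1 / (1 + K1/[H⁺] + K1K2/[H⁺]²) = 1 / (1 + 10^+1.57 + 10^-0.87)
   = 1 / (1 + 37.154 + 0.13490) = 1/38.288 = 0.02612
[CO2*] = α₀ × DIC = 0.02612 × 4.27 = 0.1115 mmol/L
pCO2 = [CO2*]/KH = 1.115×10^-4 / 4.467×10^-2 = 2500 μatm

pCO2 = 2500 μatm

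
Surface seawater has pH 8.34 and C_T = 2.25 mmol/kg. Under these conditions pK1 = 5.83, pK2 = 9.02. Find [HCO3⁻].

α₁ = 1 / (1 + [H⁺]/K1 + K2/[H⁺]) = 1 / (1 + 10^-2.51 + 10^-0.68)
   = 1 / (1 + 0.0030903 + 0.20893) = 1/1.2120 = 0.8251
[HCO3⁻] = α₁ × DIC = 0.8251 × 2.25 = 1.86 mmol/kg

[HCO3⁻] = 1.86 mmol/kg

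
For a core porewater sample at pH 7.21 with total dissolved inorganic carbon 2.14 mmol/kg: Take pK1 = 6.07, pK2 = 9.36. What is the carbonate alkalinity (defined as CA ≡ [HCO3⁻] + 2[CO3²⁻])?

CA = 2.01 mmol/kg

CA = [HCO3⁻] + 2[CO3²⁻] = (α₁ + 2α₂)·DIC
At pH 7.21: [H⁺]/K1 = 10^-1.14 = 0.072444, K2/[H⁺] = 10^-2.15 = 0.0070795
α₁ = 1/(1 + 0.072444 + 0.0070795) = 1/1.0795 = 0.9263; α₂ = α₁·K2/[H⁺] = 0.006558
α₁ + 2α₂ = 0.9395
CA = 0.9395 × 2.14 = 2.01 mmol/kg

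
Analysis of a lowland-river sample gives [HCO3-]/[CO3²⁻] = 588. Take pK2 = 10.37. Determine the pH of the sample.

From K2 = [H⁺][CO3²⁻]/[HCO3-]:  pH = pK2 − log₁₀([HCO3-]/[CO3²⁻])
log₁₀(588) = +2.769
pH = 10.37 − (+2.769) = 7.60

pH = 7.60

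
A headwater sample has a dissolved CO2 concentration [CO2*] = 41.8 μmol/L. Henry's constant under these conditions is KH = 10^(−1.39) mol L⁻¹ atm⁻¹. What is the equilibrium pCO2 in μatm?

KH = 10^(−1.39) = 4.074×10^-2 mol L⁻¹ atm⁻¹
pCO2 = [CO2*]/KH = 41.8×10^-6 / 4.074×10^-2 = 1.03×10^-3 atm = 1030 μatm

pCO2 = 1030 μatm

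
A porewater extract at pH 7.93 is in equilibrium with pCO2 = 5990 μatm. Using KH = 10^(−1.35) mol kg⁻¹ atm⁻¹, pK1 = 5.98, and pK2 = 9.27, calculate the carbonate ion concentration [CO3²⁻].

[CO3²⁻] = 1.09 mmol/kg

[CO2*] = KH · pCO2 = 10^(−1.35) × 5990×10^-6 = 2.676×10^-4 mol/kg
α₀ = 1/(1 + K1/[H⁺] + K1K2/[H⁺]²) = 1/(1 + 10^+1.95 + 10^+0.61) = 0.01062
DIC = [CO2*]/α₀ = 2.676×10^-4 / 0.01062 = 25.20 mmol/kg
[CO3²⁻] = α₂·DIC; α₂ = 0.04325, so [CO3²⁻] = 0.04325 × 25.20 = 1.09 mmol/kg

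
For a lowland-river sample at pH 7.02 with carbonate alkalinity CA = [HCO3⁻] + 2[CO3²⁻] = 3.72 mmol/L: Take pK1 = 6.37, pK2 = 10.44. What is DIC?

DIC = 4.55 mmol/L

CA = [HCO3⁻] + 2[CO3²⁻] = (α₁ + 2α₂)·DIC
At pH 7.02: [H⁺]/K1 = 10^-0.65 = 0.22387, K2/[H⁺] = 10^-3.42 = 0.00038019
α₁ = 1/(1 + 0.22387 + 0.00038019) = 1/1.2243 = 0.8168; α₂ = α₁·K2/[H⁺] = 0.0003105
α₁ + 2α₂ = 0.8174
DIC = CA / (α₁ + 2α₂) = 3.72 / 0.8174 = 4.55 mmol/L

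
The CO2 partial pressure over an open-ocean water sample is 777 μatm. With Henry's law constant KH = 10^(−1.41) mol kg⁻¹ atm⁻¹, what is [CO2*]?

KH = 10^(−1.41) = 3.890×10^-2 mol kg⁻¹ atm⁻¹
[CO2*] = KH · pCO2 = 3.890×10^-2 × 777×10^-6 atm = 3.02×10^-5 mol/kg

[CO2*] = 30.2 μmol/kg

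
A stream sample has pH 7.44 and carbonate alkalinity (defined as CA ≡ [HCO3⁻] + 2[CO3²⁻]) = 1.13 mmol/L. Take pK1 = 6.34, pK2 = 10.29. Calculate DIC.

DIC = 1.22 mmol/L

CA = [HCO3⁻] + 2[CO3²⁻] = (α₁ + 2α₂)·DIC
At pH 7.44: [H⁺]/K1 = 10^-1.10 = 0.079433, K2/[H⁺] = 10^-2.85 = 0.0014125
α₁ = 1/(1 + 0.079433 + 0.0014125) = 1/1.0808 = 0.9252; α₂ = α₁·K2/[H⁺] = 0.001307
α₁ + 2α₂ = 0.9278
DIC = CA / (α₁ + 2α₂) = 1.13 / 0.9278 = 1.22 mmol/L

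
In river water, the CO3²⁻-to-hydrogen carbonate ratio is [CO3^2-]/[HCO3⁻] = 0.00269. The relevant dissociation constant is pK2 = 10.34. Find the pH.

pH = 7.77

From K2 = [H⁺][CO3^2-]/[HCO3⁻]:  pH = pK2 + log₁₀([CO3^2-]/[HCO3⁻])
log₁₀(0.00269) = -2.570
pH = 10.34 + (-2.570) = 7.77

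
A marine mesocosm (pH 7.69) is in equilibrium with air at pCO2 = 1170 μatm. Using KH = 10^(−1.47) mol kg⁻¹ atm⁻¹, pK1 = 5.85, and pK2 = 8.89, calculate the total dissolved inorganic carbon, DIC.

[CO2*] = KH · pCO2 = 10^(−1.47) × 1170×10^-6 = 3.964×10^-5 mol/kg
α₀ = 1/(1 + K1/[H⁺] + K1K2/[H⁺]²) = 1/(1 + 10^+1.84 + 10^+0.64) = 0.01341
DIC = [CO2*]/α₀ = 3.964×10^-5 / 0.01341 = 2.96 mmol/kg

DIC = 2.96 mmol/kg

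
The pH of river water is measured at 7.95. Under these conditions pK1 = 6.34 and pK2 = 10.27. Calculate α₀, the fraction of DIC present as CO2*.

α₀ = 1 / (1 + K1/[H⁺] + K1K2/[H⁺]²) = 1 / (1 + 10^+1.61 + 10^-0.71)
   = 1 / (1 + 40.738 + 0.19498) = 1/41.933 = 0.02385

α₀ = 0.0238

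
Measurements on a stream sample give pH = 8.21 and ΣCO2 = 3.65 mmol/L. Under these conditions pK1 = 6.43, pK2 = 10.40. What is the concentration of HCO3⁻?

α₁ = 1 / (1 + [H⁺]/K1 + K2/[H⁺]) = 1 / (1 + 10^-1.78 + 10^-2.19)
   = 1 / (1 + 0.016596 + 0.0064565) = 1/1.0231 = 0.9775
[HCO3⁻] = α₁ × DIC = 0.9775 × 3.65 = 3.57 mmol/L

[HCO3⁻] = 3.57 mmol/L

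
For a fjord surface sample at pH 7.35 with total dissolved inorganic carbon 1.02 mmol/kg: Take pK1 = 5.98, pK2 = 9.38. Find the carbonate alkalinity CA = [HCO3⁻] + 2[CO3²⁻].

CA = [HCO3⁻] + 2[CO3²⁻] = (α₁ + 2α₂)·DIC
At pH 7.35: [H⁺]/K1 = 10^-1.37 = 0.042658, K2/[H⁺] = 10^-2.03 = 0.0093325
α₁ = 1/(1 + 0.042658 + 0.0093325) = 1/1.0520 = 0.9506; α₂ = α₁·K2/[H⁺] = 0.008871
α₁ + 2α₂ = 0.9683
CA = 0.9683 × 1.02 = 0.988 mmol/kg

CA = 0.988 mmol/kg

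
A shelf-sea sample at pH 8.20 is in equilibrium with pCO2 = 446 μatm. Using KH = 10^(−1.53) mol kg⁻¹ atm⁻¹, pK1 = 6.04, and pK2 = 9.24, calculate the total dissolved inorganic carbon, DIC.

DIC = 2.09 mmol/kg

[CO2*] = KH · pCO2 = 10^(−1.53) × 446×10^-6 = 1.316×10^-5 mol/kg
α₀ = 1/(1 + K1/[H⁺] + K1K2/[H⁺]²) = 1/(1 + 10^+2.16 + 10^+1.12) = 0.006300
DIC = [CO2*]/α₀ = 1.316×10^-5 / 0.006300 = 2.09 mmol/kg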